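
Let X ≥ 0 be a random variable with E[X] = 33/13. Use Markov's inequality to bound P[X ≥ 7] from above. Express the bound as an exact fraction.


μ = E[X] = 33/13, a = 7.
Markov: P[X ≥ 7] ≤ μ/a = (33/13)/7 = 33/91.
Numerically: ≈ 0.36264.
(Since a = 7 > μ = 2.53846, the bound 33/91 is < 1 and informative.)

P[X ≥ 7] ≤ 33/91 ≈ 0.36264.


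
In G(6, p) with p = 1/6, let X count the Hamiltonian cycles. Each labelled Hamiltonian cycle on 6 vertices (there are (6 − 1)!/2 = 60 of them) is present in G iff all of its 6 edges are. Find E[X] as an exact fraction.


K_6 has (6 − 1)!/2 = 60 labelled Hamiltonian cycles.
For each such Hamiltonian cycle H, let X_H = 1 if all 6 edges of H are present in G. Then P[X_H = 1] = p^{6} = (1/6)^{6} = 1/46656.
Summing the indicators: E[X] = Σ_H E[X_H] = 60 · p^{6} = 60 · 1/46656 = 5/3888.
Numerically: E[X] ≈ 0.001286.

E[X] = 60 · (1/6)^{6} = 5/3888 ≈ 0.001286.


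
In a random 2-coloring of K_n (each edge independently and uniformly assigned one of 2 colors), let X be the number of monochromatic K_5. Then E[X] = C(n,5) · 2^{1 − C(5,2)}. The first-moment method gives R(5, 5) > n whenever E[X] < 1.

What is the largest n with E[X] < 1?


We need C(n, 5) · 2^{1 − 10} < 1, i.e. C(n, 5) < 2^{10 − 1} = 512.
Check values of n near the boundary:
  n = 9: C(9, 5) = 126; 126 < 512? YES
  n = 10: C(10, 5) = 252; 252 < 512? YES
  n = 11: C(11, 5) = 462; 462 < 512? YES
  n = 12: C(12, 5) = 792; 792 < 512? NO
  n = 13: C(13, 5) = 1287; 1287 < 512? NO
  n = 14: C(14, 5) = 2002; 2002 < 512? NO
The largest n with C(n, 5) < 512 is n = 11 (where E[X] = 231/256 ≈ 0.9023). Hence R(5, 5) > 11, i.e. R(5, 5) ≥ 12.

Largest n = 11; hence R(5, 5) > 11.


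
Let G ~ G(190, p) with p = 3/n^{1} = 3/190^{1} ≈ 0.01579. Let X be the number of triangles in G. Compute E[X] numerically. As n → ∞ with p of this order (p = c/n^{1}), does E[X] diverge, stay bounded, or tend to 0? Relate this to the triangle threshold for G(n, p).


Number of potential triangles: C(190, 3) = 1125180.
Each occurs with probability p³ ≈ (0.01579)³ ≈ 3.936434e-06.
By linearity: E[X] = C(190, 3)·p³ ≈ 1125180 · 3.936434e-06 ≈ 4.4292.
Here α = 1, so p = 3/n is exactly at the triangle threshold p ~ 1/n. Asymptotically E[X] → c³/6 = 3³/6 = 9/2 ≈ 4.5000, a bounded constant. In this regime the triangle count is asymptotically Poisson(c³/6).

E[X] ≈ 4.4292; in regime p = Θ(1/n^{1}) E[X] stays bounded (at the triangle threshold p ~ 1/n).


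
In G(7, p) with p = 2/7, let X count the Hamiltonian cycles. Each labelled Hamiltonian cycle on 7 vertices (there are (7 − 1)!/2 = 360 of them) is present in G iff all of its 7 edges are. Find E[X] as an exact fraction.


K_7 has (7 − 1)!/2 = 360 labelled Hamiltonian cycles.
For each such Hamiltonian cycle H, let X_H = 1 if all 7 edges of H are present in G. Then P[X_H = 1] = p^{7} = (2/7)^{7} = 128/823543.
Summing the indicators: E[X] = Σ_H E[X_H] = 360 · p^{7} = 360 · 128/823543 = 46080/823543.
Numerically: E[X] ≈ 0.056.

E[X] = 360 · (2/7)^{7} = 46080/823543 ≈ 0.056.


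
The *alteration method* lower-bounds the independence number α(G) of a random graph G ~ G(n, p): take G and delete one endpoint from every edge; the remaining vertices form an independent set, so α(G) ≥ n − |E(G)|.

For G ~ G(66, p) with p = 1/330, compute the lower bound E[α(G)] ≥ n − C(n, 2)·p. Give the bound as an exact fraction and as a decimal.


E[|E(G)|] = C(66, 2)·p = 2145 · (1/330) = 13/2.
E[α(G)] ≥ n − E[|E(G)|] = 66 − 13/2 = 119/2.
Numerically: ≈ 59.50000.
(This is only a lower bound; the true E[α(G)] may be larger.)

E[α(G)] ≥ 119/2 ≈ 59.50000.


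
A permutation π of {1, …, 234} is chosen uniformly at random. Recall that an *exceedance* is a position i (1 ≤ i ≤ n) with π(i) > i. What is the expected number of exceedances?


Write X = Σ_{i=1}^{234} X_i, where X_i = 1_{π(i) > i}.
For each fixed i, π(i) is uniform over {1, …, 234} (marginal of a uniform permutation), so P[π(i) > i] = (n − i)/n. Summing: Σ_{i=1}^{234} (n − i)/n = (0 + 1 + … + 233)/234 = 234(234 − 1)/(2·234) = (234 − 1)/2.
Hence E[X] = Σ_{i=1}^{234} (234 − i)/234 = 233/2 ≈ 116.500000.

E[X] = 233/2 = 116.500000.


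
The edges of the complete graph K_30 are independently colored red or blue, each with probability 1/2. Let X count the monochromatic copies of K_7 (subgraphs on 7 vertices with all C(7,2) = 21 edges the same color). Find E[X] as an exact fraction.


Let X = Σ_S X_S over the C(30, 7) = 2035800 subsets S of size 7, where X_S = 1 if the K_7 on S is monochromatic.
For a fixed S, the K_7 on S has C(7, 2) = 21 edges. P[all 21 edges red] = (1/2)^21, and likewise for blue, so P[monochromatic] = 2·(1/2)^21 = 2^{1 − 21} = 1/1048576.
Summing: E[X] = C(30, 7) · 2^{1 − 21} = 2035800 · 1/1048576 = 254475/131072.
Numerically: E[X] ≈ 1.941.

E[X] = C(30,7)·2^(1−C(7,2)) = 254475/131072 ≈ 1.941.


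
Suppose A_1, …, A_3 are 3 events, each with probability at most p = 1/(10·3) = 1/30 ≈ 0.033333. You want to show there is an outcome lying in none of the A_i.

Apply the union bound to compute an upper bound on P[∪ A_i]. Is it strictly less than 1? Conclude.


Union bound: P[∪_{i=1}^{3} A_i] ≤ Σ_i P[A_i] ≤ 3·p = 3·(1/30) = 1/10.
Numerically: 1/10 ≈ 0.100000.
Is 1/10 < 1? YES.
Since P[∪ A_i] ≤ 1/10 < 1, the complement has P[∩ A_i^c] ≥ 1 − 1/10 = 9/10 > 0, so some outcome avoids every A_i.

3·p = 1/10 ≈ 0.100000; existence CERTIFIED by the union bound.


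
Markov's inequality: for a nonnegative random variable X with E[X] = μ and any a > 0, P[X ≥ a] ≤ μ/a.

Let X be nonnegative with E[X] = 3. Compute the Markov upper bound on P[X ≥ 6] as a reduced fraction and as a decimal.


μ = E[X] = 3, a = 6.
Markov: P[X ≥ 6] ≤ μ/a = (3)/6 = 1/2.
Numerically: ≈ 0.50000.
(Since a = 6 > μ = 3.00000, the bound 1/2 is < 1 and informative.)

P[X ≥ 6] ≤ 1/2 ≈ 0.50000.


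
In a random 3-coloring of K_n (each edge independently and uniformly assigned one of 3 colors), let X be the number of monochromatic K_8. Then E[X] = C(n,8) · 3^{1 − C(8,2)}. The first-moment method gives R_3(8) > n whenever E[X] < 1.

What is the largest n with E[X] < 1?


We need C(n, 8) · 3^{1 − 28} < 1, i.e. C(n, 8) < 3^{28 − 1} = 7625597484987.
Check values of n near the boundary:
  n = 155: C(155, 8) = 6876747915675; 6876747915675 < 7625597484987? YES
  n = 156: C(156, 8) = 7248464019225; 7248464019225 < 7625597484987? YES
  n = 157: C(157, 8) = 7637643295425; 7637643295425 < 7625597484987? NO
  n = 158: C(158, 8) = 8044984271181; 8044984271181 < 7625597484987? NO
The largest n with C(n, 8) < 7625597484987 is n = 156 (where E[X] = 805384891025/847288609443 ≈ 0.951). Hence R_3(8) > 156, i.e. R_3(8) ≥ 157.

Largest n = 156; hence R_3(8) > 156.


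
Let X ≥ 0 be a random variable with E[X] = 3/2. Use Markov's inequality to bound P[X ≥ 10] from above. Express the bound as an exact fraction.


μ = E[X] = 3/2, a = 10.
Markov: P[X ≥ 10] ≤ μ/a = (3/2)/10 = 3/20.
Numerically: ≈ 0.1500.
(Since a = 10 > μ = 1.5000, the bound 3/20 is < 1 and informative.)

P[X ≥ 10] ≤ 3/20 ≈ 0.1500.


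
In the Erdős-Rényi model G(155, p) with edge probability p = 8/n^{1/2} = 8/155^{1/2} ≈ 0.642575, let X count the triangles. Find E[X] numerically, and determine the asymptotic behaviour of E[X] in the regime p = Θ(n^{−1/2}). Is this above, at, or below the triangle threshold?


Number of potential triangles: C(155, 3) = 608685.
Each occurs with probability p³ ≈ (0.642575)³ ≈ 2.65321482e-01.
By linearity: E[X] = C(155, 3)·p³ ≈ 608685 · 2.65321482e-01 ≈ 161497.205996.
Since α = 1/2 < 1, p = c/n^{1/2} ≫ 1/n is above the triangle threshold p ~ 1/n. Asymptotically E[X] ~ (c³/6)·n^{3(1−α)} = (8³/6)·n^{1.5} → ∞; triangles are abundant w.h.p.

E[X] ≈ 161497.205996; in regime p = Θ(1/n^{1/2}) E[X] diverges (above the triangle threshold p ~ 1/n).


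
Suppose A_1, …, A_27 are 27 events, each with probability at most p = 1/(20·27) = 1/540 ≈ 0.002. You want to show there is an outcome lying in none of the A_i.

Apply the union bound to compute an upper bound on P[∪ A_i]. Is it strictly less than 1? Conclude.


Union bound: P[∪_{i=1}^{27} A_i] ≤ Σ_i P[A_i] ≤ 27·p = 27·(1/540) = 1/20.
Numerically: 1/20 ≈ 0.050.
Is 1/20 < 1? YES.
Since P[∪ A_i] ≤ 1/20 < 1, the complement has P[∩ A_i^c] ≥ 1 − 1/20 = 19/20 > 0, so some outcome avoids every A_i.

27·p = 1/20 ≈ 0.050; existence CERTIFIED by the union bound.


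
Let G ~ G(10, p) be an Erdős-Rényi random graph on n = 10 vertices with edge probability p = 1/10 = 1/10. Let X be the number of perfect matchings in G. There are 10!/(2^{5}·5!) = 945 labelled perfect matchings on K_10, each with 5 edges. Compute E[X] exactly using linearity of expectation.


K_10 has 10!/(2^{5}·5!) = 945 labelled perfect matchings.
For each such perfect matching H, let X_H = 1 if all 5 edges of H are present in G. Then P[X_H = 1] = p^{5} = (1/10)^{5} = 1/100000.
Summing the indicators: E[X] = Σ_H E[X_H] = 945 · p^{5} = 945 · 1/100000 = 189/20000.
Numerically: E[X] ≈ 0.00945.

E[X] = 945 · (1/10)^{5} = 189/20000 ≈ 0.00945.


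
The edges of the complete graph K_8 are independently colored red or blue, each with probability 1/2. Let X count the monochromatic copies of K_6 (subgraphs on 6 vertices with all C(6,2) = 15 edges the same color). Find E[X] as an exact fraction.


Let X = Σ_S X_S over the C(8, 6) = 28 subsets S of size 6, where X_S = 1 if the K_6 on S is monochromatic.
For a fixed S, the K_6 on S has C(6, 2) = 15 edges. P[all 15 edges red] = (1/2)^15, and likewise for blue, so P[monochromatic] = 2·(1/2)^15 = 2^{1 − 15} = 1/16384.
By linearity: E[X] = C(8, 6) · 2^{1 − 15} = 28 · 1/16384 = 7/4096.
Numerically: E[X] ≈ 0.0017.

E[X] = C(8,6)·2^(1−C(6,2)) = 7/4096 ≈ 0.0017.


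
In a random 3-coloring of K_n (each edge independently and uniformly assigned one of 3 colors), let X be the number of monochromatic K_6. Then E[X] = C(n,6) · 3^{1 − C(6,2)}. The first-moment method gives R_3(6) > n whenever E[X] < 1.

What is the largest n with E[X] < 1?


We need C(n, 6) · 3^{1 − 15} < 1, i.e. C(n, 6) < 3^{15 − 1} = 4782969.
Check values of n near the boundary:
  n = 36: C(36, 6) = 1947792; 1947792 < 4782969? YES
  n = 37: C(37, 6) = 2324784; 2324784 < 4782969? YES
  n = 38: C(38, 6) = 2760681; 2760681 < 4782969? YES
  n = 39: C(39, 6) = 3262623; 3262623 < 4782969? YES
  n = 40: C(40, 6) = 3838380; 3838380 < 4782969? YES
  n = 41: C(41, 6) = 4496388; 4496388 < 4782969? YES
  n = 42: C(42, 6) = 5245786; 5245786 < 4782969? NO
The largest n with C(n, 6) < 4782969 is n = 41 (where E[X] = 1498796/1594323 ≈ 0.9400830). Hence R_3(6) > 41, i.e. R_3(6) ≥ 42.

Largest n = 41; hence R_3(6) > 41.


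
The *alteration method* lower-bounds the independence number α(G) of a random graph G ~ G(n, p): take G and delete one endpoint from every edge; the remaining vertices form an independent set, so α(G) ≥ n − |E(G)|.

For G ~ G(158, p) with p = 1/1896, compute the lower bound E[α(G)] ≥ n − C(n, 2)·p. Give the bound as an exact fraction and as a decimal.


E[|E(G)|] = C(158, 2)·p = 12403 · (1/1896) = 157/24.
E[α(G)] ≥ n − E[|E(G)|] = 158 − 157/24 = 3635/24.
Numerically: ≈ 151.458.
(This is only a lower bound; the true E[α(G)] may be larger.)

E[α(G)] ≥ 3635/24 ≈ 151.458.


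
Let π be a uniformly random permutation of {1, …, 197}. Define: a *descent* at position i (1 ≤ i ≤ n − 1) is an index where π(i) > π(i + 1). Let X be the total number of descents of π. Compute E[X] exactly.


Write X = Σ X_I over i = 1, …, 196, with X_I the indicator of one descent.
There are 196 indicators.
For each fixed i, the pair (π(i), π(i+1)) is a uniformly random ordered pair of distinct values from {1, …, 197}; by symmetry P[π(i) > π(i+1)] = 1/2.
By linearity: E[X] = 196 · (1/2) = (197 − 1) · (1/2) = 98 ≈ 98.000.

E[X] = 98 = 98.000.


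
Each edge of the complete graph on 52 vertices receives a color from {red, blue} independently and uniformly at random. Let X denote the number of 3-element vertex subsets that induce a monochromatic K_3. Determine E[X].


Let X = Σ_S X_S over the C(52, 3) = 22100 subsets S of size 3, where X_S = 1 if the K_3 on S is monochromatic.
For a fixed S, the K_3 on S has C(3, 2) = 3 edges. P[all 3 edges red] = (1/2)^3, and likewise for blue, so P[monochromatic] = 2·(1/2)^3 = 2^{1 − 3} = 1/4.
By linearity of expectation: E[X] = C(52, 3) · 2^{1 − 3} = 22100 · 1/4 = 5525.
Numerically: E[X] ≈ 5525.000000.

E[X] = C(52,3)·2^(1−C(3,2)) = 5525 ≈ 5525.000000.


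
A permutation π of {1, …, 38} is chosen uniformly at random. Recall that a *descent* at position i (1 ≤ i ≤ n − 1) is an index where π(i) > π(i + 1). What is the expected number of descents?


Write X = Σ X_I over i = 1, …, 37, with X_I the indicator of one descent.
There are 37 indicators.
For each fixed i, the pair (π(i), π(i+1)) is a uniformly random ordered pair of distinct values from {1, …, 38}; by symmetry P[π(i) > π(i+1)] = 1/2.
By linearity: E[X] = 37 · (1/2) = (38 − 1) · (1/2) = 37/2 ≈ 18.5000.

E[X] = 37/2 = 18.5000.


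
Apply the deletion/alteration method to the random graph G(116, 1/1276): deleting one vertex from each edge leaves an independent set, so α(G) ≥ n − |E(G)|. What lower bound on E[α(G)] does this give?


E[|E(G)|] = C(116, 2)·p = 6670 · (1/1276) = 115/22.
E[α(G)] ≥ n − E[|E(G)|] = 116 − 115/22 = 2437/22.
Numerically: ≈ 110.77273.
(This is only a lower bound; the true E[α(G)] may be larger.)

E[α(G)] ≥ 2437/22 ≈ 110.77273.


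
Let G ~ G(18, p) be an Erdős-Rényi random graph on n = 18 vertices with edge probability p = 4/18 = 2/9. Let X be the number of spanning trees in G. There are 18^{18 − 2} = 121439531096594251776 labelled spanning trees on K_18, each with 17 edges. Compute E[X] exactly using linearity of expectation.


K_18 has 18^{18 − 2} = 121439531096594251776 labelled spanning trees.
For each such spanning tree H, let X_H = 1 if all 17 edges of H are present in G. Then P[X_H = 1] = p^{17} = (2/9)^{17} = 131072/16677181699666569.
Summing the indicators: E[X] = Σ_H E[X_H] = 121439531096594251776 · p^{17} = 121439531096594251776 · 131072/16677181699666569 = 8589934592/9.
Numerically: E[X] ≈ 9.54e+08.

E[X] = 121439531096594251776 · (2/9)^{17} = 8589934592/9 ≈ 9.54e+08.


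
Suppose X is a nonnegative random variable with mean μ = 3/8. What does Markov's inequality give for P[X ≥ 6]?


μ = E[X] = 3/8, a = 6.
Markov: P[X ≥ 6] ≤ μ/a = (3/8)/6 = 1/16.
Numerically: ≈ 0.062500.
(Since a = 6 > μ = 0.375000, the bound 1/16 is < 1 and informative.)

P[X ≥ 6] ≤ 1/16 ≈ 0.062500.


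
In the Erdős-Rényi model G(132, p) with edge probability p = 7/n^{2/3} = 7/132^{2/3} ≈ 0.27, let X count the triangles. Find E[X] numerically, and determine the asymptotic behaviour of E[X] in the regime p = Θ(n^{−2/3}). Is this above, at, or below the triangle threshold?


Number of potential triangles: C(132, 3) = 374660.
Each occurs with probability p³ ≈ (0.27)³ ≈ 1.96855e-02.
By linearity: E[X] = C(132, 3)·p³ ≈ 374660 · 1.96855e-02 ≈ 7375.366.
Since α = 2/3 < 1, p = c/n^{2/3} ≫ 1/n is above the triangle threshold p ~ 1/n. Asymptotically E[X] ~ (c³/6)·n^{3(1−α)} = (7³/6)·n^{1} → ∞; triangles are abundant w.h.p.

E[X] ≈ 7375.366; in regime p = Θ(1/n^{2/3}) E[X] diverges (above the triangle threshold p ~ 1/n).


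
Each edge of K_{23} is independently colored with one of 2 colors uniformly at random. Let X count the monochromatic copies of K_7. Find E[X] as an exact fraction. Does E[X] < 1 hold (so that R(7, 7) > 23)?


E[X] = C(23, 7) · 2^{1 − 21} = 245157 · 2^{−20} = 245157/1048576.
As a reduced fraction: E[X] = 245157/1048576 ≈ 0.2337999.
Is E[X] < 1? YES.
Since E[X] < 1, there exists a 2-coloring of K_{23} with no monochromatic K_7; hence R(7, 7) > 23.

E[X] = 245157/1048576 ≈ 0.2337999; E[X] < 1, so R(7, 7) > 23.


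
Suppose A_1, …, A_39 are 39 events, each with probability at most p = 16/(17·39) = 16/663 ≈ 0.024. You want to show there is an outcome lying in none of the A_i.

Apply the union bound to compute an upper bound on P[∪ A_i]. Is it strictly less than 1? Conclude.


Union bound: P[∪_{i=1}^{39} A_i] ≤ Σ_i P[A_i] ≤ 39·p = 39·(16/663) = 16/17.
Numerically: 16/17 ≈ 0.941.
Is 16/17 < 1? YES.
Since P[∪ A_i] ≤ 16/17 < 1, the complement has P[∩ A_i^c] ≥ 1 − 16/17 = 1/17 > 0, so some outcome avoids every A_i.

39·p = 16/17 ≈ 0.941; existence CERTIFIED by the union bound.


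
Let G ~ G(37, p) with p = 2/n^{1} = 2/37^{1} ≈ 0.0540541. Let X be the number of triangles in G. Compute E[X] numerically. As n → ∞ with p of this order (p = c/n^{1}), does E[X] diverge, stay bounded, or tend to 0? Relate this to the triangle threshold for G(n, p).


Number of potential triangles: C(37, 3) = 7770.
Each occurs with probability p³ ≈ (0.0540541)³ ≈ 1.57937338e-04.
By linearity: E[X] = C(37, 3)·p³ ≈ 7770 · 1.57937338e-04 ≈ 1.227173.
Here α = 1, so p = 2/n is exactly at the triangle threshold p ~ 1/n. Asymptotically E[X] → c³/6 = 2³/6 = 4/3 ≈ 1.333333, a bounded constant. In this regime the triangle count is asymptotically Poisson(c³/6).

E[X] ≈ 1.227173; in regime p = Θ(1/n^{1}) E[X] stays bounded (at the triangle threshold p ~ 1/n).


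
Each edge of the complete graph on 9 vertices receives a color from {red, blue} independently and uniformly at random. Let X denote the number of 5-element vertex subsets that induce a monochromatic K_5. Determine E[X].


Let X = Σ_S X_S over the C(9, 5) = 126 subsets S of size 5, where X_S = 1 if the K_5 on S is monochromatic.
For a fixed S, the K_5 on S has C(5, 2) = 10 edges. P[all 10 edges red] = (1/2)^10, and likewise for blue, so P[monochromatic] = 2·(1/2)^10 = 2^{1 − 10} = 1/512.
Summing: E[X] = C(9, 5) · 2^{1 − 10} = 126 · 1/512 = 63/256.
Numerically: E[X] ≈ 0.24609.

E[X] = C(9,5)·2^(1−C(5,2)) = 63/256 ≈ 0.24609.


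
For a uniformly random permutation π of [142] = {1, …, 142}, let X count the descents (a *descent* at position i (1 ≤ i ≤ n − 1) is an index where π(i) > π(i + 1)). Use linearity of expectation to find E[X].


Write X = Σ X_I over i = 1, …, 141, with X_I the indicator of one descent.
There are 141 indicators.
For each fixed i, the pair (π(i), π(i+1)) is a uniformly random ordered pair of distinct values from {1, …, 142}; by symmetry P[π(i) > π(i+1)] = 1/2.
By linearity: E[X] = 141 · (1/2) = (142 − 1) · (1/2) = 141/2 ≈ 70.5000.

E[X] = 141/2 = 70.5000.


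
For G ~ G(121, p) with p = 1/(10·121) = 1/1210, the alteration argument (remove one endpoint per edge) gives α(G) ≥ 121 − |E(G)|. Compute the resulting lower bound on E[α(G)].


E[|E(G)|] = C(121, 2)·p = 7260 · (1/1210) = 6.
E[α(G)] ≥ n − E[|E(G)|] = 121 − 6 = 115.
Numerically: ≈ 115.000.
(This is only a lower bound; the true E[α(G)] may be larger.)

E[α(G)] ≥ 115 ≈ 115.000.


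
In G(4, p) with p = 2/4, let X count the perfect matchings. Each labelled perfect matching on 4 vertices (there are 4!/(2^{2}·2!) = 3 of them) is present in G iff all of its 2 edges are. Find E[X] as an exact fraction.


K_4 has 4!/(2^{2}·2!) = 3 labelled perfect matchings.
For each such perfect matching H, let X_H = 1 if all 2 edges of H are present in G. Then P[X_H = 1] = p^{2} = (1/2)^{2} = 1/4.
By linearity of expectation: E[X] = Σ_H E[X_H] = 3 · p^{2} = 3 · 1/4 = 3/4.
Numerically: E[X] ≈ 0.75.

E[X] = 3 · (1/2)^{2} = 3/4 ≈ 0.75.


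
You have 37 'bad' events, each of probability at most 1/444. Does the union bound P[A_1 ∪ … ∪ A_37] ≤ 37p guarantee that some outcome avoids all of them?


Union bound: P[∪_{i=1}^{37} A_i] ≤ Σ_i P[A_i] ≤ 37·p = 37·(1/444) = 1/12.
Numerically: 1/12 ≈ 0.083333.
Is 1/12 < 1? YES.
Since P[∪ A_i] ≤ 1/12 < 1, the complement has P[∩ A_i^c] ≥ 1 − 1/12 = 11/12 > 0, so some outcome avoids every A_i.

37·p = 1/12 ≈ 0.083333; existence CERTIFIED by the union bound.


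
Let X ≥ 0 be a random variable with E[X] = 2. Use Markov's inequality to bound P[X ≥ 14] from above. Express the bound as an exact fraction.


μ = E[X] = 2, a = 14.
Markov: P[X ≥ 14] ≤ μ/a = (2)/14 = 1/7.
Numerically: ≈ 0.143.
(Since a = 14 > μ = 2.000, the bound 1/7 is < 1 and informative.)

P[X ≥ 14] ≤ 1/7 ≈ 0.143.


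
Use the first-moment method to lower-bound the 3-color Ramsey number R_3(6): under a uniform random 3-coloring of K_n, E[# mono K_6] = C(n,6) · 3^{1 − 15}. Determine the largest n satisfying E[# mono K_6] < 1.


We need C(n, 6) · 3^{1 − 15} < 1, i.e. C(n, 6) < 3^{15 − 1} = 4782969.
Check values of n near the boundary:
  n = 37: C(37, 6) = 2324784; 2324784 < 4782969? YES
  n = 38: C(38, 6) = 2760681; 2760681 < 4782969? YES
  n = 39: C(39, 6) = 3262623; 3262623 < 4782969? YES
  n = 40: C(40, 6) = 3838380; 3838380 < 4782969? YES
  n = 41: C(41, 6) = 4496388; 4496388 < 4782969? YES
  n = 42: C(42, 6) = 5245786; 5245786 < 4782969? NO
  n = 43: C(43, 6) = 6096454; 6096454 < 4782969? NO
The largest n with C(n, 6) < 4782969 is n = 41 (where E[X] = 1498796/1594323 ≈ 0.940083). Hence R_3(6) > 41, i.e. R_3(6) ≥ 42.

Largest n = 41; hence R_3(6) > 41.


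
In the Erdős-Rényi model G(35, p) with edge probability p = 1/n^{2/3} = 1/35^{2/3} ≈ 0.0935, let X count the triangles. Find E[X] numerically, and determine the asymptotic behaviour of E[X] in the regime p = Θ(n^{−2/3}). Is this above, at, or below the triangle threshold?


Number of potential triangles: C(35, 3) = 6545.
Each occurs with probability p³ ≈ (0.0935)³ ≈ 8.16327e-04.
By linearity: E[X] = C(35, 3)·p³ ≈ 6545 · 8.16327e-04 ≈ 5.343.
Since α = 2/3 < 1, p = c/n^{2/3} ≫ 1/n is above the triangle threshold p ~ 1/n. Asymptotically E[X] ~ (c³/6)·n^{3(1−α)} = (1³/6)·n^{1} → ∞; triangles are abundant w.h.p.

E[X] ≈ 5.343; in regime p = Θ(1/n^{2/3}) E[X] diverges (above the triangle threshold p ~ 1/n).


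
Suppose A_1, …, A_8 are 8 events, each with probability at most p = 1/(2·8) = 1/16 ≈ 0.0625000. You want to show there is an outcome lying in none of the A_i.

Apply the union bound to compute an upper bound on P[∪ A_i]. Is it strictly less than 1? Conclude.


Union bound: P[∪_{i=1}^{8} A_i] ≤ Σ_i P[A_i] ≤ 8·p = 8·(1/16) = 1/2.
Numerically: 1/2 ≈ 0.5000000.
Is 1/2 < 1? YES.
Since P[∪ A_i] ≤ 1/2 < 1, the complement has P[∩ A_i^c] ≥ 1 − 1/2 = 1/2 > 0, so some outcome avoids every A_i.

8·p = 1/2 ≈ 0.5000000; existence CERTIFIED by the union bound.


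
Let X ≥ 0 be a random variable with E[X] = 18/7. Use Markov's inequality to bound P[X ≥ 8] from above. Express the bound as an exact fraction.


μ = E[X] = 18/7, a = 8.
Markov: P[X ≥ 8] ≤ μ/a = (18/7)/8 = 9/28.
Numerically: ≈ 0.321429.
(Since a = 8 > μ = 2.571429, the bound 9/28 is < 1 and informative.)

P[X ≥ 8] ≤ 9/28 ≈ 0.321429.


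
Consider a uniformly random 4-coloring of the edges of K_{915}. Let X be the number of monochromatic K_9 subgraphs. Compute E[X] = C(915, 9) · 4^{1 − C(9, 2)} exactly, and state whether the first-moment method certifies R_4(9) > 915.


E[X] = C(915, 9) · 4^{1 − 36} = 1190931166636537885130 · 4^{−35} = 1190931166636537885130/1180591620717411303424.
As a reduced fraction: E[X] = 595465583318268942565/590295810358705651712 ≈ 1.00876.
Is E[X] < 1? NO.
Since E[X] ≥ 1, the first-moment bound is inconclusive at n = 915; it does NOT by itself certify R_4(9) > 915.

E[X] = 595465583318268942565/590295810358705651712 ≈ 1.00876; E[X] ≥ 1; first-moment method inconclusive here.


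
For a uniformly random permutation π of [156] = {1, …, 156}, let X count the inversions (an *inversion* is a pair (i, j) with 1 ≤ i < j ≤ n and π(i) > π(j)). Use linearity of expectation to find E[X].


Write X = Σ X_I over the C(156, 2) = 12090 pairs i < j, with X_I the indicator of one inversion.
There are 12090 indicators.
For each fixed pair i < j, the values π(i) and π(j) are two distinct elements of {1, …, 156} in uniformly random order; by symmetry P[π(i) > π(j)] = 1/2.
By linearity: E[X] = 12090 · (1/2) = C(156, 2) · (1/2) = 12090/2 = 6045 ≈ 6045.0000.

E[X] = 6045 = 6045.0000.


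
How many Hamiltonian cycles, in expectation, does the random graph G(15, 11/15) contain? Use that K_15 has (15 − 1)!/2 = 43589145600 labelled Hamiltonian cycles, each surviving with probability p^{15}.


K_15 has (15 − 1)!/2 = 43589145600 labelled Hamiltonian cycles.
For each such Hamiltonian cycle H, let X_H = 1 if all 15 edges of H are present in G. Then P[X_H = 1] = p^{15} = (11/15)^{15} = 4177248169415651/437893890380859375.
Summing the indicators: E[X] = Σ_H E[X_H] = 43589145600 · p^{15} = 43589145600 · 4177248169415651/437893890380859375 = 29972457393249757754368/72081298828125.
Numerically: E[X] ≈ 4.158e+08.

E[X] = 43589145600 · (11/15)^{15} = 29972457393249757754368/72081298828125 ≈ 4.158e+08.


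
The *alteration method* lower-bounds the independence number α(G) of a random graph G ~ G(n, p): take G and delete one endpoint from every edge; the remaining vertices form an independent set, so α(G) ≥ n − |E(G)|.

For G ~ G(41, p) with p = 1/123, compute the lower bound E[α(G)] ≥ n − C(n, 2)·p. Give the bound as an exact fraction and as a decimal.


E[|E(G)|] = C(41, 2)·p = 820 · (1/123) = 20/3.
E[α(G)] ≥ n − E[|E(G)|] = 41 − 20/3 = 103/3.
Numerically: ≈ 34.333.
(This is only a lower bound; the true E[α(G)] may be larger.)

E[α(G)] ≥ 103/3 ≈ 34.333.


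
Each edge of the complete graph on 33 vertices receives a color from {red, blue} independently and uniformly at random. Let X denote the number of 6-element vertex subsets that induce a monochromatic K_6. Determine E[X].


Let X = Σ_S X_S over the C(33, 6) = 1107568 subsets S of size 6, where X_S = 1 if the K_6 on S is monochromatic.
For a fixed S, the K_6 on S has C(6, 2) = 15 edges. P[all 15 edges red] = (1/2)^15, and likewise for blue, so P[monochromatic] = 2·(1/2)^15 = 2^{1 − 15} = 1/16384.
Summing: E[X] = C(33, 6) · 2^{1 − 15} = 1107568 · 1/16384 = 69223/1024.
Numerically: E[X] ≈ 67.6006.

E[X] = C(33,6)·2^(1−C(6,2)) = 69223/1024 ≈ 67.6006.


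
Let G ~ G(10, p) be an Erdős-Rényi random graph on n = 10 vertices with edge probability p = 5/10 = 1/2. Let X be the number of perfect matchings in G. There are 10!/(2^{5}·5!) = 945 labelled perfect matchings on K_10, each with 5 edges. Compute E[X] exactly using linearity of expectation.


K_10 has 10!/(2^{5}·5!) = 945 labelled perfect matchings.
For each such perfect matching H, let X_H = 1 if all 5 edges of H are present in G. Then P[X_H = 1] = p^{5} = (1/2)^{5} = 1/32.
By linearity: E[X] = Σ_H E[X_H] = 945 · p^{5} = 945 · 1/32 = 945/32.
Numerically: E[X] ≈ 29.5312.

E[X] = 945 · (1/2)^{5} = 945/32 ≈ 29.5312.


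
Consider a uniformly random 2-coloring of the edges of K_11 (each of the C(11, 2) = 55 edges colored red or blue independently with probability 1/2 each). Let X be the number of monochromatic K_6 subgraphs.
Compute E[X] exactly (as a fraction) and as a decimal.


Let X = Σ_S X_S over the C(11, 6) = 462 subsets S of size 6, where X_S = 1 if the K_6 on S is monochromatic.
For a fixed S, the K_6 on S has C(6, 2) = 15 edges. P[all 15 edges red] = (1/2)^15, and likewise for blue, so P[monochromatic] = 2·(1/2)^15 = 2^{1 − 15} = 1/16384.
By linearity of expectation: E[X] = C(11, 6) · 2^{1 − 15} = 462 · 1/16384 = 231/8192.
Numerically: E[X] ≈ 0.028198.

E[X] = C(11,6)·2^(1−C(6,2)) = 231/8192 ≈ 0.028198.


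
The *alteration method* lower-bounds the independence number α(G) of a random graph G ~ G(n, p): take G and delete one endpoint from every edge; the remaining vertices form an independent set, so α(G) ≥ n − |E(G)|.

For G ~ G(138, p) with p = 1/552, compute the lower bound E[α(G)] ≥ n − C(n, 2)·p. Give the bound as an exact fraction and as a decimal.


E[|E(G)|] = C(138, 2)·p = 9453 · (1/552) = 137/8.
E[α(G)] ≥ n − E[|E(G)|] = 138 − 137/8 = 967/8.
Numerically: ≈ 120.8750.
(This is only a lower bound; the true E[α(G)] may be larger.)

E[α(G)] ≥ 967/8 ≈ 120.8750.


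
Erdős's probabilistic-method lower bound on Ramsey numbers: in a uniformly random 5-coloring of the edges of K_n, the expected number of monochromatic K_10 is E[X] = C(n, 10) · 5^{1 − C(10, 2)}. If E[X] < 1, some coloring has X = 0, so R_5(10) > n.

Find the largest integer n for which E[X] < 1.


We need C(n, 10) · 5^{1 − 45} < 1, i.e. C(n, 10) < 5^{45 − 1} = 5684341886080801486968994140625.
Check values of n near the boundary:
  n = 5388: C(5388, 10) = 5634865093375880654852250419586; 5634865093375880654852250419586 < 5684341886080801486968994140625? YES
  n = 5389: C(5389, 10) = 5645340767466558997768874792926; 5645340767466558997768874792926 < 5684341886080801486968994140625? YES
  n = 5390: C(5390, 10) = 5655833965919099070255434039753; 5655833965919099070255434039753 < 5684341886080801486968994140625? YES
  n = 5391: C(5391, 10) = 5666344714787188828795213697883; 5666344714787188828795213697883 < 5684341886080801486968994140625? YES
  n = 5392: C(5392, 10) = 5676873040158402483252283957448; 5676873040158402483252283957448 < 5684341886080801486968994140625? YES
  n = 5393: C(5393, 10) = 5687418968154238267170642278008; 5687418968154238267170642278008 < 5684341886080801486968994140625? NO
  n = 5394: C(5394, 10) = 5697982524930156243149785372878; 5697982524930156243149785372878 < 5684341886080801486968994140625? NO
The largest n with C(n, 10) < 5684341886080801486968994140625 is n = 5392 (where E[X] = 5676873040158402483252283957448/5684341886080801486968994140625 ≈ 0.99869). Hence R_5(10) > 5392, i.e. R_5(10) ≥ 5393.

Largest n = 5392; hence R_5(10) > 5392.


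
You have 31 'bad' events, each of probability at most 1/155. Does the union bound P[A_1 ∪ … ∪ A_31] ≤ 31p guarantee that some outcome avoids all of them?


Union bound: P[∪_{i=1}^{31} A_i] ≤ Σ_i P[A_i] ≤ 31·p = 31·(1/155) = 1/5.
Numerically: 1/5 ≈ 0.20000.
Is 1/5 < 1? YES.
Since P[∪ A_i] ≤ 1/5 < 1, the complement has P[∩ A_i^c] ≥ 1 − 1/5 = 4/5 > 0, so some outcome avoids every A_i.

31·p = 1/5 ≈ 0.20000; existence CERTIFIED by the union bound.


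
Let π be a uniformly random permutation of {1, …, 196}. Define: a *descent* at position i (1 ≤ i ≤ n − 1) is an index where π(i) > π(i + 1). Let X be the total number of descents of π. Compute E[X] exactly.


Write X = Σ X_I over i = 1, …, 195, with X_I the indicator of one descent.
There are 195 indicators.
For each fixed i, the pair (π(i), π(i+1)) is a uniformly random ordered pair of distinct values from {1, …, 196}; by symmetry P[π(i) > π(i+1)] = 1/2.
By linearity: E[X] = 195 · (1/2) = (196 − 1) · (1/2) = 195/2 ≈ 97.500.

E[X] = 195/2 = 97.500.


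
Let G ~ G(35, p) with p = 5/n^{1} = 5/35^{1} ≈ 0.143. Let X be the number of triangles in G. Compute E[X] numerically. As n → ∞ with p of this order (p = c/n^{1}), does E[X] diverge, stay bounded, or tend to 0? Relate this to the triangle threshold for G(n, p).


Number of potential triangles: C(35, 3) = 6545.
Each occurs with probability p³ ≈ (0.143)³ ≈ 2.91545e-03.
By linearity: E[X] = C(35, 3)·p³ ≈ 6545 · 2.91545e-03 ≈ 19.082.
Here α = 1, so p = 5/n is exactly at the triangle threshold p ~ 1/n. Asymptotically E[X] → c³/6 = 5³/6 = 125/6 ≈ 20.833, a bounded constant. In this regime the triangle count is asymptotically Poisson(c³/6).

E[X] ≈ 19.082; in regime p = Θ(1/n^{1}) E[X] stays bounded (at the triangle threshold p ~ 1/n).


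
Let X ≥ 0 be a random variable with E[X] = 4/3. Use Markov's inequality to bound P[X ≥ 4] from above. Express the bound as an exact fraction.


μ = E[X] = 4/3, a = 4.
Markov: P[X ≥ 4] ≤ μ/a = (4/3)/4 = 1/3.
Numerically: ≈ 0.333.
(Since a = 4 > μ = 1.333, the bound 1/3 is < 1 and informative.)

P[X ≥ 4] ≤ 1/3 ≈ 0.333.


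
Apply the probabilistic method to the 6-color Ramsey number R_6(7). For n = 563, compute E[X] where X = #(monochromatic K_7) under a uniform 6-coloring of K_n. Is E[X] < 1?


E[X] = C(563, 7) · 6^{1 − 21} = 3426622515769596 · 6^{−20} = 3426622515769596/3656158440062976.
As a reduced fraction: E[X] = 285551876314133/304679870005248 ≈ 0.9372.
Is E[X] < 1? YES.
Since E[X] < 1, there exists a 6-coloring of K_{563} with no monochromatic K_7; hence R_6(7) > 563.

E[X] = 285551876314133/304679870005248 ≈ 0.9372; E[X] < 1, so R_6(7) > 563.


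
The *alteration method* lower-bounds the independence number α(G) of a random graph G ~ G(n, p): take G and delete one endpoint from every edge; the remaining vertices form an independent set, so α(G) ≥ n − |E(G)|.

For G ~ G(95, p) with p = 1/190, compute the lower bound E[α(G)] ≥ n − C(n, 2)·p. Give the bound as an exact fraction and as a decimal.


E[|E(G)|] = C(95, 2)·p = 4465 · (1/190) = 47/2.
E[α(G)] ≥ n − E[|E(G)|] = 95 − 47/2 = 143/2.
Numerically: ≈ 71.50000.
(This is only a lower bound; the true E[α(G)] may be larger.)

E[α(G)] ≥ 143/2 ≈ 71.50000.


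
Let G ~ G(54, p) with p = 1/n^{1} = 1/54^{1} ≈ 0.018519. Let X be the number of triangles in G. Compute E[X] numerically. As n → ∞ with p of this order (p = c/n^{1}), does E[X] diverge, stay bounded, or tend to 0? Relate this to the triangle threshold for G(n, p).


Number of potential triangles: C(54, 3) = 24804.
Each occurs with probability p³ ≈ (0.018519)³ ≈ 6.3506579e-06.
By linearity: E[X] = C(54, 3)·p³ ≈ 24804 · 6.3506579e-06 ≈ 0.15752.
Here α = 1, so p = 1/n is exactly at the triangle threshold p ~ 1/n. Asymptotically E[X] → c³/6 = 1³/6 = 1/6 ≈ 0.16667, a bounded constant. In this regime the triangle count is asymptotically Poisson(c³/6).

E[X] ≈ 0.15752; in regime p = Θ(1/n^{1}) E[X] stays bounded (at the triangle threshold p ~ 1/n).


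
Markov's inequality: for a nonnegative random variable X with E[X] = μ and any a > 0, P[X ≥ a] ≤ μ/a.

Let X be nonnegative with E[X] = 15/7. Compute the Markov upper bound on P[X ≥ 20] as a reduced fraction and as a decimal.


μ = E[X] = 15/7, a = 20.
Markov: P[X ≥ 20] ≤ μ/a = (15/7)/20 = 3/28.
Numerically: ≈ 0.107.
(Since a = 20 > μ = 2.143, the bound 3/28 is < 1 and informative.)

P[X ≥ 20] ≤ 3/28 ≈ 0.107.


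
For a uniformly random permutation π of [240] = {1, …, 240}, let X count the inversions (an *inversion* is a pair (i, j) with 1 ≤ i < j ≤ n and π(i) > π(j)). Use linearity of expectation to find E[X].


Write X = Σ X_I over the C(240, 2) = 28680 pairs i < j, with X_I the indicator of one inversion.
There are 28680 indicators.
For each fixed pair i < j, the values π(i) and π(j) are two distinct elements of {1, …, 240} in uniformly random order; by symmetry P[π(i) > π(j)] = 1/2.
By linearity: E[X] = 28680 · (1/2) = C(240, 2) · (1/2) = 28680/2 = 14340 ≈ 14340.0000.

E[X] = 14340 = 14340.0000.


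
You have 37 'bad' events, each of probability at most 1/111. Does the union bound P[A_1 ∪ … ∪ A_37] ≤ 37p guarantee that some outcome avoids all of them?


Union bound: P[∪_{i=1}^{37} A_i] ≤ Σ_i P[A_i] ≤ 37·p = 37·(1/111) = 1/3.
Numerically: 1/3 ≈ 0.3333333.
Is 1/3 < 1? YES.
Since P[∪ A_i] ≤ 1/3 < 1, the complement has P[∩ A_i^c] ≥ 1 − 1/3 = 2/3 > 0, so some outcome avoids every A_i.

37·p = 1/3 ≈ 0.3333333; existence CERTIFIED by the union bound.


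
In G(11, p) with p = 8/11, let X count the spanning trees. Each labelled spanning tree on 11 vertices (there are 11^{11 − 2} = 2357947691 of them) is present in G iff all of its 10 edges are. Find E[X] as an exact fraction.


K_11 has 11^{11 − 2} = 2357947691 labelled spanning trees.
For each such spanning tree H, let X_H = 1 if all 10 edges of H are present in G. Then P[X_H = 1] = p^{10} = (8/11)^{10} = 1073741824/25937424601.
Summing the indicators: E[X] = Σ_H E[X_H] = 2357947691 · p^{10} = 2357947691 · 1073741824/25937424601 = 1073741824/11.
Numerically: E[X] ≈ 9.76e+07.

E[X] = 2357947691 · (8/11)^{10} = 1073741824/11 ≈ 9.76e+07.


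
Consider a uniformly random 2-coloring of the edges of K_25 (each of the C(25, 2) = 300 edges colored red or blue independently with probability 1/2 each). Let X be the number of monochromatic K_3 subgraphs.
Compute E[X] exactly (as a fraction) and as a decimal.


Let X = Σ_S X_S over the C(25, 3) = 2300 subsets S of size 3, where X_S = 1 if the K_3 on S is monochromatic.
For a fixed S, the K_3 on S has C(3, 2) = 3 edges. P[all 3 edges red] = (1/2)^3, and likewise for blue, so P[monochromatic] = 2·(1/2)^3 = 2^{1 − 3} = 1/4.
By linearity: E[X] = C(25, 3) · 2^{1 − 3} = 2300 · 1/4 = 575.
Numerically: E[X] ≈ 575.000000.

E[X] = C(25,3)·2^(1−C(3,2)) = 575 ≈ 575.000000.


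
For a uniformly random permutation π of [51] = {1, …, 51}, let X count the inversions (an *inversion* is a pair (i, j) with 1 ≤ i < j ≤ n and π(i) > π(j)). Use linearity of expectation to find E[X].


Write X = Σ X_I over the C(51, 2) = 1275 pairs i < j, with X_I the indicator of one inversion.
There are 1275 indicators.
For each fixed pair i < j, the values π(i) and π(j) are two distinct elements of {1, …, 51} in uniformly random order; by symmetry P[π(i) > π(j)] = 1/2.
By linearity: E[X] = 1275 · (1/2) = C(51, 2) · (1/2) = 1275/2 = 1275/2 ≈ 637.500.

E[X] = 1275/2 = 637.500.


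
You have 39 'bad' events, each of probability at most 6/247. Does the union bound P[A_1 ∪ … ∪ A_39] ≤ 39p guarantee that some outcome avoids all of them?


Union bound: P[∪_{i=1}^{39} A_i] ≤ Σ_i P[A_i] ≤ 39·p = 39·(6/247) = 18/19.
Numerically: 18/19 ≈ 0.9473684.
Is 18/19 < 1? YES.
Since P[∪ A_i] ≤ 18/19 < 1, the complement has P[∩ A_i^c] ≥ 1 − 18/19 = 1/19 > 0, so some outcome avoids every A_i.

39·p = 18/19 ≈ 0.9473684; existence CERTIFIED by the union bound.


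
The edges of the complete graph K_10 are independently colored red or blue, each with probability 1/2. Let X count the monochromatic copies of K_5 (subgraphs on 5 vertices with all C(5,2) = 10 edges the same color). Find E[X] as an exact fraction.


Let X = Σ_S X_S over the C(10, 5) = 252 subsets S of size 5, where X_S = 1 if the K_5 on S is monochromatic.
For a fixed S, the K_5 on S has C(5, 2) = 10 edges. P[all 10 edges red] = (1/2)^10, and likewise for blue, so P[monochromatic] = 2·(1/2)^10 = 2^{1 − 10} = 1/512.
By linearity: E[X] = C(10, 5) · 2^{1 − 10} = 252 · 1/512 = 63/128.
Numerically: E[X] ≈ 0.49219.

E[X] = C(10,5)·2^(1−C(5,2)) = 63/128 ≈ 0.49219.


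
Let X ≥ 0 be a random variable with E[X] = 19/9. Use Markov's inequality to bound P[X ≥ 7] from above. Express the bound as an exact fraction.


μ = E[X] = 19/9, a = 7.
Markov: P[X ≥ 7] ≤ μ/a = (19/9)/7 = 19/63.
Numerically: ≈ 0.301587.
(Since a = 7 > μ = 2.111111, the bound 19/63 is < 1 and informative.)

P[X ≥ 7] ≤ 19/63 ≈ 0.301587.


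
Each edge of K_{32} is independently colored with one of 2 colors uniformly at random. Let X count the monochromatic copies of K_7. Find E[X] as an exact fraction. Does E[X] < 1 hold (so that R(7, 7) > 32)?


E[X] = C(32, 7) · 2^{1 − 21} = 3365856 · 2^{−20} = 3365856/1048576.
As a reduced fraction: E[X] = 105183/32768 ≈ 3.2099304.
Is E[X] < 1? NO.
Since E[X] ≥ 1, the first-moment bound is inconclusive at n = 32; it does NOT by itself certify R(7, 7) > 32.

E[X] = 105183/32768 ≈ 3.2099304; E[X] ≥ 1; first-moment method inconclusive here.


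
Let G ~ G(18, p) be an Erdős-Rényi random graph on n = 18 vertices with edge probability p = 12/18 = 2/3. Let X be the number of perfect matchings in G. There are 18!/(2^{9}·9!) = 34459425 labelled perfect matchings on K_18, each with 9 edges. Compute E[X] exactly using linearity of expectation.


K_18 has 18!/(2^{9}·9!) = 34459425 labelled perfect matchings.
For each such perfect matching H, let X_H = 1 if all 9 edges of H are present in G. Then P[X_H = 1] = p^{9} = (2/3)^{9} = 512/19683.
Summing the indicators: E[X] = Σ_H E[X_H] = 34459425 · p^{9} = 34459425 · 512/19683 = 217817600/243.
Numerically: E[X] ≈ 8.96e+05.

E[X] = 34459425 · (2/3)^{9} = 217817600/243 ≈ 8.96e+05.
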